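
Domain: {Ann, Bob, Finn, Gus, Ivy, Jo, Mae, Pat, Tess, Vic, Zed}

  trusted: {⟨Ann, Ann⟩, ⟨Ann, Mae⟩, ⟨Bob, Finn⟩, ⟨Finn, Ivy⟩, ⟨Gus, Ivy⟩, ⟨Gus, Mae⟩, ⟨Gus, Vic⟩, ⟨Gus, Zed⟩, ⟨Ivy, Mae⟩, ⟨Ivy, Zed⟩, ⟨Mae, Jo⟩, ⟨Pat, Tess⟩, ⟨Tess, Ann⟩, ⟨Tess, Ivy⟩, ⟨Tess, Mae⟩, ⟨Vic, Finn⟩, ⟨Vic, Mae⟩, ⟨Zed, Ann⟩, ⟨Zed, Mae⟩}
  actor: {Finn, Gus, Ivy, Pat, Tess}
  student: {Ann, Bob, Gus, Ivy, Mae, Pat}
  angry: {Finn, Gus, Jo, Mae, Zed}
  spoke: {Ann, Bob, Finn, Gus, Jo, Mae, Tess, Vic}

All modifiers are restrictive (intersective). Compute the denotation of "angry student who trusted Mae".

⟦who trusted Mae⟧ = {x : ⟨x, Mae⟩ ∈ ⟦trusted⟧} = {Ann, Gus, Ivy, Tess, Vic, Zed}
⟦student⟧ = {Ann, Bob, Gus, Ivy, Mae, Pat}
… ∩ ⟦who trusted Mae⟧ = {Ann, Bob, Gus, Ivy, Mae, Pat} ∩ {Ann, Gus, Ivy, Tess, Vic, Zed} = {Ann, Gus, Ivy}
… ∩ ⟦angry⟧ = {Ann, Gus, Ivy} ∩ {Finn, Gus, Jo, Mae, Zed} = {Gus}
So ⟦angry student who trusted Mae⟧ = {Gus}.

{Gus}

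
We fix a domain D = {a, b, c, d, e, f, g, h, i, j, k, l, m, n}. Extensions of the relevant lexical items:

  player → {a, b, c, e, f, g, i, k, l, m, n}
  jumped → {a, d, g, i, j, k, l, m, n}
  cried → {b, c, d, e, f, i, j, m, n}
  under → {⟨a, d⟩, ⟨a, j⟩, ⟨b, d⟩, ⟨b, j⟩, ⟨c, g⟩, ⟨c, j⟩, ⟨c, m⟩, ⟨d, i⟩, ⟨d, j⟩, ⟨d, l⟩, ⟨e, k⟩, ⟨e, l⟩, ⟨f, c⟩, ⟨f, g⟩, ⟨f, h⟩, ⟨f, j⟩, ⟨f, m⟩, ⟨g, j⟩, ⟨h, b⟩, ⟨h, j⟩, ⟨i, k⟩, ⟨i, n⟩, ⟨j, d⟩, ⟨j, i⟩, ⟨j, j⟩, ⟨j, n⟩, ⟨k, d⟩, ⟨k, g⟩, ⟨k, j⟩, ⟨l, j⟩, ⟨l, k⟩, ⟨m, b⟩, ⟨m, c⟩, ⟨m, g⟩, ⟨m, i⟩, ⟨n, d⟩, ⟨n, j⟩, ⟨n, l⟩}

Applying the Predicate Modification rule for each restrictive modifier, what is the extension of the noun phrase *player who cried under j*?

⟦who cried⟧ = ⟦cried⟧ = {b, c, d, e, f, i, j, m, n}
⟦under j⟧ = {x : ⟨x, j⟩ ∈ ⟦under⟧} = {a, b, c, d, f, g, h, j, k, l, n}
⟦player⟧ = {a, b, c, e, f, g, i, k, l, m, n}
… ∩ ⟦who cried⟧ = {a, b, c, e, f, g, i, k, l, m, n} ∩ {b, c, d, e, f, i, j, m, n} = {b, c, e, f, i, m, n}
… ∩ ⟦under j⟧ = {b, c, e, f, i, m, n} ∩ {a, b, c, d, f, g, h, j, k, l, n} = {b, c, f, n}
So ⟦player who cried under j⟧ = {b, c, f, n}.

{b, c, f, n}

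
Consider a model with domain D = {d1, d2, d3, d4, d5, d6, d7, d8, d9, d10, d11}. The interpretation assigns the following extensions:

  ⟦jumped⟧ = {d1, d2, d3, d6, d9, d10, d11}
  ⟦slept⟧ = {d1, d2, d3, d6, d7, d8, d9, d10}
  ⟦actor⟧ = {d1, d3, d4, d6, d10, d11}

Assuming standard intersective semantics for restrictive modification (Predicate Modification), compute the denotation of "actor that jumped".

⟦that jumped⟧ = ⟦jumped⟧ = {d1, d2, d3, d6, d9, d10, d11}
⟦actor⟧ = {d1, d3, d4, d6, d10, d11}
… ∩ ⟦that jumped⟧ = {d1, d3, d4, d6, d10, d11} ∩ {d1, d2, d3, d6, d9, d10, d11} = {d1, d3, d6, d10, d11}
So ⟦actor that jumped⟧ = {d1, d3, d6, d10, d11}.

{d1, d3, d6, d10, d11}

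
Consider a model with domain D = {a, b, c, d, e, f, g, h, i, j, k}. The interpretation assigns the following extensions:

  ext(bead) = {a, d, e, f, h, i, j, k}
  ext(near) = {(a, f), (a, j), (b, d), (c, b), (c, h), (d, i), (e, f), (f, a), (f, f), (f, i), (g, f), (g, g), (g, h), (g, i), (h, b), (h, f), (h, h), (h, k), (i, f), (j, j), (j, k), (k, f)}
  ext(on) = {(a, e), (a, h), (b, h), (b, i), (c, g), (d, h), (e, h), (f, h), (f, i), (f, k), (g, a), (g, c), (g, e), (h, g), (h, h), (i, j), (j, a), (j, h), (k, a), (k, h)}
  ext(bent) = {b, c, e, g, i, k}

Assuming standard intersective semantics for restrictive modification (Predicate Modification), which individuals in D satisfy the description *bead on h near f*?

⟦on h⟧ = {x : ⟨x, h⟩ ∈ ⟦on⟧} = {a, b, d, e, f, h, j, k}
⟦near f⟧ = {x : ⟨x, f⟩ ∈ ⟦near⟧} = {a, e, f, g, h, i, k}
⟦bead⟧ = {a, d, e, f, h, i, j, k}
… ∩ ⟦on h⟧ = {a, d, e, f, h, i, j, k} ∩ {a, b, d, e, f, h, j, k} = {a, d, e, f, h, j, k}
… ∩ ⟦near f⟧ = {a, d, e, f, h, j, k} ∩ {a, e, f, g, h, i, k} = {a, e, f, h, k}
So ⟦bead on h near f⟧ = {a, e, f, h, k}.

{a, e, f, h, k}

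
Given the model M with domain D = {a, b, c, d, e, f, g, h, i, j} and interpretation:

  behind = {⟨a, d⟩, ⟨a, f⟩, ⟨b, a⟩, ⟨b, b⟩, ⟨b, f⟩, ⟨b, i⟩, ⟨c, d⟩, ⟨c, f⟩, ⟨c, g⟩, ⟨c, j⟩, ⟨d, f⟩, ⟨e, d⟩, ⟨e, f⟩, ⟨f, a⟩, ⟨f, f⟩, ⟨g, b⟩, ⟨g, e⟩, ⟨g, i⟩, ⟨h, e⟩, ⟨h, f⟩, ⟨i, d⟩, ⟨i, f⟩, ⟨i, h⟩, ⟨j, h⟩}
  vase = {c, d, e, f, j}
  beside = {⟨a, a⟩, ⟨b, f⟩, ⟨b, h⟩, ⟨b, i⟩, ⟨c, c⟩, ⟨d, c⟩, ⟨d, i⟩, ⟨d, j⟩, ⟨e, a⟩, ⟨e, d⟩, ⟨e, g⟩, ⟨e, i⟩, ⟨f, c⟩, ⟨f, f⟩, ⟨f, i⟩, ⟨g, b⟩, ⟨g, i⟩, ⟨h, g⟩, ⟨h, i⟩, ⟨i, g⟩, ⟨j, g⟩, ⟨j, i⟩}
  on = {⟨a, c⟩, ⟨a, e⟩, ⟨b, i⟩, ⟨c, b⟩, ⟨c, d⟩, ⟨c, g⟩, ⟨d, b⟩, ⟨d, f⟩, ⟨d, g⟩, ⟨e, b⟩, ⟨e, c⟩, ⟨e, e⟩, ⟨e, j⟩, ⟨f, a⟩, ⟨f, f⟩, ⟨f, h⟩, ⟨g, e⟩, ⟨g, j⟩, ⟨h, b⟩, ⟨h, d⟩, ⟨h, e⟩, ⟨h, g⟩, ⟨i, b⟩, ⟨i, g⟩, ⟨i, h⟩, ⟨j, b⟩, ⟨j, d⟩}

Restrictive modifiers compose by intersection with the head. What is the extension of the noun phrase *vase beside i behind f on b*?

{d, e}

⟦beside i⟧ = {x : ⟨x, i⟩ ∈ ⟦beside⟧} = {b, d, e, f, g, h, j}
⟦behind f⟧ = {x : ⟨x, f⟩ ∈ ⟦behind⟧} = {a, b, c, d, e, f, h, i}
⟦on b⟧ = {x : ⟨x, b⟩ ∈ ⟦on⟧} = {c, d, e, h, i, j}
⟦vase⟧ = {c, d, e, f, j}
… ∩ ⟦beside i⟧ = {c, d, e, f, j} ∩ {b, d, e, f, g, h, j} = {d, e, f, j}
… ∩ ⟦behind f⟧ = {d, e, f, j} ∩ {a, b, c, d, e, f, h, i} = {d, e, f}
… ∩ ⟦on b⟧ = {d, e, f} ∩ {c, d, e, h, i, j} = {d, e}
So ⟦vase beside i behind f on b⟧ = {d, e}.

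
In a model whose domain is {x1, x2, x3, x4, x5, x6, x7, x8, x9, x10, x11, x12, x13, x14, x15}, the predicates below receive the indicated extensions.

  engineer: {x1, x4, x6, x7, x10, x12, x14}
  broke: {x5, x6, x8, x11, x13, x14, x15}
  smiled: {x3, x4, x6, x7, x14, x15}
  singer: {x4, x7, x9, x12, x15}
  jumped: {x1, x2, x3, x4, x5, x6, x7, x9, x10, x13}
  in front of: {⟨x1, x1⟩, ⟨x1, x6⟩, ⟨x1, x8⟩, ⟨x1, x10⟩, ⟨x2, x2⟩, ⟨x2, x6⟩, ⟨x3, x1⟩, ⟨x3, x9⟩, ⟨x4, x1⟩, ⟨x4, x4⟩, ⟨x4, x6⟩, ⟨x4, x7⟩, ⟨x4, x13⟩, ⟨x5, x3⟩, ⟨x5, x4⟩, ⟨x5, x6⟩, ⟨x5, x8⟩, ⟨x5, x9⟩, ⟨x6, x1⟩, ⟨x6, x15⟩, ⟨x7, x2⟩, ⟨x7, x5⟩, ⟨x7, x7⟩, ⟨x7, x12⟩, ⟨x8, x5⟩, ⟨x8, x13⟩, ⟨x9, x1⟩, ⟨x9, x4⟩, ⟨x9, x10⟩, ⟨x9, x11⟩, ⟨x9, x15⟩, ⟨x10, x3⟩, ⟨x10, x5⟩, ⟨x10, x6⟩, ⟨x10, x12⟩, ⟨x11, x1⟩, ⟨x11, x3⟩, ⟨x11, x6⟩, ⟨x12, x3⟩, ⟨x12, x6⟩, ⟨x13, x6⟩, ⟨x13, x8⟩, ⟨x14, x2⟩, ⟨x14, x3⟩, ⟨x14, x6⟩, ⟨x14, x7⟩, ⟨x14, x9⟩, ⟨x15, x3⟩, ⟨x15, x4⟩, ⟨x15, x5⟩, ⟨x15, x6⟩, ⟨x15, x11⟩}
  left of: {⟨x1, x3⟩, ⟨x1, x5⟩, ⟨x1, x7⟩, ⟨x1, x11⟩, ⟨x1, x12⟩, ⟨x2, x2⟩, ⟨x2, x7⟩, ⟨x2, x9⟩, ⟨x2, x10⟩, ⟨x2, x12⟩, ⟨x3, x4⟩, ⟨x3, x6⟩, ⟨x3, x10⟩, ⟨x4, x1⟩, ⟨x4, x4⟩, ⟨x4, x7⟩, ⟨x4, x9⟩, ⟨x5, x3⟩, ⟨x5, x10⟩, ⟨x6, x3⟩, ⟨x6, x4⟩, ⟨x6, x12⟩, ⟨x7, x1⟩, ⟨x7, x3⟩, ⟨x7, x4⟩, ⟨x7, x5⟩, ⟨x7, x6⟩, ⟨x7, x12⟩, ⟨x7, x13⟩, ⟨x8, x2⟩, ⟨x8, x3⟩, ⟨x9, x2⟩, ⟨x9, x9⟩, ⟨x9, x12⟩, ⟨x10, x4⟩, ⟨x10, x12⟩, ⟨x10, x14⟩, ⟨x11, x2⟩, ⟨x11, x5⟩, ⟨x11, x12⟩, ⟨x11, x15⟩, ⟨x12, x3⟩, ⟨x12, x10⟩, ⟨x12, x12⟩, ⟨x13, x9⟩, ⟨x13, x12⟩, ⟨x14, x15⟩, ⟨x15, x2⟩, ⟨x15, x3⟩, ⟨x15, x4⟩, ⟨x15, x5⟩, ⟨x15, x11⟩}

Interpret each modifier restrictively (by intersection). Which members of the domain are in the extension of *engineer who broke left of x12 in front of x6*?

⟦who broke⟧ = ⟦broke⟧ = {x5, x6, x8, x11, x13, x14, x15}
⟦left of x12⟧ = {x : ⟨x, x12⟩ ∈ ⟦left of⟧} = {x1, x2, x6, x7, x9, x10, x11, x12, x13}
⟦in front of x6⟧ = {x : ⟨x, x6⟩ ∈ ⟦in front of⟧} = {x1, x2, x4, x5, x10, x11, x12, x13, x14, x15}
⟦engineer⟧ = {x1, x4, x6, x7, x10, x12, x14}
… ∩ ⟦who broke⟧ = {x1, x4, x6, x7, x10, x12, x14} ∩ {x5, x6, x8, x11, x13, x14, x15} = {x6, x14}
… ∩ ⟦left of x12⟧ = {x6, x14} ∩ {x1, x2, x6, x7, x9, x10, x11, x12, x13} = {x6}
… ∩ ⟦in front of x6⟧ = {x6} ∩ {x1, x2, x4, x5, x10, x11, x12, x13, x14, x15} = ∅
So ⟦engineer who broke left of x12 in front of x6⟧ = ∅.

∅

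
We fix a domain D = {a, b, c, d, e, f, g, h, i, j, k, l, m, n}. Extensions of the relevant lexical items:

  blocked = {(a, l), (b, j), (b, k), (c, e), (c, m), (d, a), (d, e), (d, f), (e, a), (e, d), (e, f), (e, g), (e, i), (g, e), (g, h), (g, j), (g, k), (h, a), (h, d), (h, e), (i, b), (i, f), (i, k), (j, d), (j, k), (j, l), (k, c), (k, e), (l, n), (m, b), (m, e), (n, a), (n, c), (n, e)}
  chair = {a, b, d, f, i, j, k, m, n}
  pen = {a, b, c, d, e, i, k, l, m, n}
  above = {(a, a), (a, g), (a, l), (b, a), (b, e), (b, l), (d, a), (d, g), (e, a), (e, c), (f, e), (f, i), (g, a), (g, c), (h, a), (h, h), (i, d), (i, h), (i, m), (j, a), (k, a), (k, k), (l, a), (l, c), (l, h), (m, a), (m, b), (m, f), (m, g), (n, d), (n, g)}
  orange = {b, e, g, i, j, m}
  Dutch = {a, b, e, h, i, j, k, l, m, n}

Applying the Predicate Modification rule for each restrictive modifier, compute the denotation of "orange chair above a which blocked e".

{m}

⟦above a⟧ = {x : ⟨x, a⟩ ∈ ⟦above⟧} = {a, b, d, e, g, h, j, k, l, m}
⟦which blocked e⟧ = {x : ⟨x, e⟩ ∈ ⟦blocked⟧} = {c, d, g, h, k, m, n}
⟦chair⟧ = {a, b, d, f, i, j, k, m, n}
… ∩ ⟦above a⟧ = {a, b, d, f, i, j, k, m, n} ∩ {a, b, d, e, g, h, j, k, l, m} = {a, b, d, j, k, m}
… ∩ ⟦which blocked e⟧ = {a, b, d, j, k, m} ∩ {c, d, g, h, k, m, n} = {d, k, m}
… ∩ ⟦orange⟧ = {d, k, m} ∩ {b, e, g, i, j, m} = {m}
So ⟦orange chair above a which blocked e⟧ = {m}.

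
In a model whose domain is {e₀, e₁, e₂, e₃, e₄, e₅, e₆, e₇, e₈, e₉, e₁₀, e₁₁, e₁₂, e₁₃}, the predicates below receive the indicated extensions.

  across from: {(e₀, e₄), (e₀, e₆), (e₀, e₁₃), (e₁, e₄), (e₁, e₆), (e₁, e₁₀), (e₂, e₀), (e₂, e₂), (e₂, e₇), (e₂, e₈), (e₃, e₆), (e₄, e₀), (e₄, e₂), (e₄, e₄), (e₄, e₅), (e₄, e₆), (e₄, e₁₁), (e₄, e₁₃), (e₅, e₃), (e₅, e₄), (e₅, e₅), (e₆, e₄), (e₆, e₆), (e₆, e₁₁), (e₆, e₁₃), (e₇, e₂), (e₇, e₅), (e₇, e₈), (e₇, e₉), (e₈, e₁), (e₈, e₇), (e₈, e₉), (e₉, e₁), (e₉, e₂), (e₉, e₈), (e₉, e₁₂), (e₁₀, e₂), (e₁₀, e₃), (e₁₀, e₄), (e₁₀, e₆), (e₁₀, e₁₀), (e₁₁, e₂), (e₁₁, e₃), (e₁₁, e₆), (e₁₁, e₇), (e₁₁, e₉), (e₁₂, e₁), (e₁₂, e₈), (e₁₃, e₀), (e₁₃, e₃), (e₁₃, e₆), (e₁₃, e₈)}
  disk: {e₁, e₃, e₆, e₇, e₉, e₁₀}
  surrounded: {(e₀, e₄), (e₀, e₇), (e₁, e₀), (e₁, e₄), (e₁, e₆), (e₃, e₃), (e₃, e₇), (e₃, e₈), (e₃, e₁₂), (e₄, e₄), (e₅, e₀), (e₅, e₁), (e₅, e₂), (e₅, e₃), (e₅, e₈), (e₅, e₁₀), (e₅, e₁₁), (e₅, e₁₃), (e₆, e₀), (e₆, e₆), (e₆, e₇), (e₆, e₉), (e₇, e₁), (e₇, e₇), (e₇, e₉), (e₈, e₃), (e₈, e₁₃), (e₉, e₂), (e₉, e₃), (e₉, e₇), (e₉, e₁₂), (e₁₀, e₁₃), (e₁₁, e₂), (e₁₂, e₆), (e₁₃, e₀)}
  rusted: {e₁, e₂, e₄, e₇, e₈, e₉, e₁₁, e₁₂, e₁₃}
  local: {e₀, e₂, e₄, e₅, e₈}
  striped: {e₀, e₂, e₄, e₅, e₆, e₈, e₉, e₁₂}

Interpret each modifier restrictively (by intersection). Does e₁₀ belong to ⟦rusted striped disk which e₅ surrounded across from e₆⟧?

⟦which e₅ surrounded⟧ = {x : ⟨e₅, x⟩ ∈ ⟦surrounded⟧} = {e₀, e₁, e₂, e₃, e₈, e₁₀, e₁₁, e₁₃}
⟦across from e₆⟧ = {x : ⟨x, e₆⟩ ∈ ⟦across from⟧} = {e₀, e₁, e₃, e₄, e₆, e₁₀, e₁₁, e₁₃}
⟦disk⟧ = {e₁, e₃, e₆, e₇, e₉, e₁₀}
… ∩ ⟦which e₅ surrounded⟧ = {e₁, e₃, e₆, e₇, e₉, e₁₀} ∩ {e₀, e₁, e₂, e₃, e₈, e₁₀, e₁₁, e₁₃} = {e₁, e₃, e₁₀}
… ∩ ⟦across from e₆⟧ = {e₁, e₃, e₁₀} ∩ {e₀, e₁, e₃, e₄, e₆, e₁₀, e₁₁, e₁₃} = {e₁, e₃, e₁₀}
… ∩ ⟦rusted⟧ = {e₁, e₃, e₁₀} ∩ {e₁, e₂, e₄, e₇, e₈, e₉, e₁₁, e₁₂, e₁₃} = {e₁}
… ∩ ⟦striped⟧ = {e₁} ∩ {e₀, e₂, e₄, e₅, e₆, e₈, e₉, e₁₂} = ∅
⟦rusted striped disk which e₅ surrounded across from e₆⟧ = ∅; e₁₀ ∉ this set.

no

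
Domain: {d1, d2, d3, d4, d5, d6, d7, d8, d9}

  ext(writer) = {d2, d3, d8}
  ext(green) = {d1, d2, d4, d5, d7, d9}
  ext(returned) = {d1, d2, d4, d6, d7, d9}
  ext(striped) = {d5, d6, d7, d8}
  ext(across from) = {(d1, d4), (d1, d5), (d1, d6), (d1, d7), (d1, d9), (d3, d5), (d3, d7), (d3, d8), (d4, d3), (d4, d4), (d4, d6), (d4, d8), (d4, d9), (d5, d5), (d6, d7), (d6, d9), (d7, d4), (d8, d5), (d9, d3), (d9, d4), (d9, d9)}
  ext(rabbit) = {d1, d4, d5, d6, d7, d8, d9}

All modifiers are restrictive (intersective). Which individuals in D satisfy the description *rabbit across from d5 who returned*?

{d1}

⟦across from d5⟧ = {x : ⟨x, d5⟩ ∈ ⟦across from⟧} = {d1, d3, d5, d8}
⟦who returned⟧ = ⟦returned⟧ = {d1, d2, d4, d6, d7, d9}
⟦rabbit⟧ = {d1, d4, d5, d6, d7, d8, d9}
… ∩ ⟦across from d5⟧ = {d1, d4, d5, d6, d7, d8, d9} ∩ {d1, d3, d5, d8} = {d1, d5, d8}
… ∩ ⟦who returned⟧ = {d1, d5, d8} ∩ {d1, d2, d4, d6, d7, d9} = {d1}
So ⟦rabbit across from d5 who returned⟧ = {d1}.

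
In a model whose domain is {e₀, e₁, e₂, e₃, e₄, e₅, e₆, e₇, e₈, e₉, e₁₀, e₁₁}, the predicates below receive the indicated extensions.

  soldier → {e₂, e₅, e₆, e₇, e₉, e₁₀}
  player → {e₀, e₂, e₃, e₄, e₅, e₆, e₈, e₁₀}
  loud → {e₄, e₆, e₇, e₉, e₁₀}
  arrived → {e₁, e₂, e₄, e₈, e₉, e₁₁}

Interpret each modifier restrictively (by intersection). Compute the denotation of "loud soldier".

⟦soldier⟧ = {e₂, e₅, e₆, e₇, e₉, e₁₀}
… ∩ ⟦loud⟧ = {e₂, e₅, e₆, e₇, e₉, e₁₀} ∩ {e₄, e₆, e₇, e₉, e₁₀} = {e₆, e₇, e₉, e₁₀}
So ⟦loud soldier⟧ = {e₆, e₇, e₉, e₁₀}.

{e₆, e₇, e₉, e₁₀}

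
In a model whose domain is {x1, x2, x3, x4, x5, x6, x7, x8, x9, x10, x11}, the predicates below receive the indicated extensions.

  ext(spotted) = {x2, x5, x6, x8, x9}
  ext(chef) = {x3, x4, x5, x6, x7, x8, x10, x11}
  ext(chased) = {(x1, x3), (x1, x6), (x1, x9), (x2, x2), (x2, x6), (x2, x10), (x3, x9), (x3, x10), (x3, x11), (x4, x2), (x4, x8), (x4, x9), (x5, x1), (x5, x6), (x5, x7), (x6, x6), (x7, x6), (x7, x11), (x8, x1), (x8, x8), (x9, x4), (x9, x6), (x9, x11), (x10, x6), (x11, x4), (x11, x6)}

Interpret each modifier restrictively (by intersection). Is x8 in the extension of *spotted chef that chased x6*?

no

⟦that chased x6⟧ = {x : ⟨x, x6⟩ ∈ ⟦chased⟧} = {x1, x2, x5, x6, x7, x9, x10, x11}
⟦chef⟧ = {x3, x4, x5, x6, x7, x8, x10, x11}
… ∩ ⟦that chased x6⟧ = {x3, x4, x5, x6, x7, x8, x10, x11} ∩ {x1, x2, x5, x6, x7, x9, x10, x11} = {x5, x6, x7, x10, x11}
… ∩ ⟦spotted⟧ = {x5, x6, x7, x10, x11} ∩ {x2, x5, x6, x8, x9} = {x5, x6}
⟦spotted chef that chased x6⟧ = {x5, x6}; x8 ∉ this set.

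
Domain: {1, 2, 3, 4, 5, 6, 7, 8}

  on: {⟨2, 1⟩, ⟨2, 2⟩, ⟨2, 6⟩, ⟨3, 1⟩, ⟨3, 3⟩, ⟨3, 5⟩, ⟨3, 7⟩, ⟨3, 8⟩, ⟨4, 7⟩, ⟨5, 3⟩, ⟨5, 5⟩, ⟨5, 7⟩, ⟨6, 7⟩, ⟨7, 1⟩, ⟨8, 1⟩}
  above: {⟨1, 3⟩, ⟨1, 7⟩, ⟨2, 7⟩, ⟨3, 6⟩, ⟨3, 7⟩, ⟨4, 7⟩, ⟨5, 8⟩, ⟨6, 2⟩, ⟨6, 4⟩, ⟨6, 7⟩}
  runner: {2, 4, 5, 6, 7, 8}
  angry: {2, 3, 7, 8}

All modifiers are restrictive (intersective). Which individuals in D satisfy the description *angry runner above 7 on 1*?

{2}

⟦above 7⟧ = {x : ⟨x, 7⟩ ∈ ⟦above⟧} = {1, 2, 3, 4, 6}
⟦on 1⟧ = {x : ⟨x, 1⟩ ∈ ⟦on⟧} = {2, 3, 7, 8}
⟦runner⟧ = {2, 4, 5, 6, 7, 8}
… ∩ ⟦above 7⟧ = {2, 4, 5, 6, 7, 8} ∩ {1, 2, 3, 4, 6} = {2, 4, 6}
… ∩ ⟦on 1⟧ = {2, 4, 6} ∩ {2, 3, 7, 8} = {2}
… ∩ ⟦angry⟧ = {2} ∩ {2, 3, 7, 8} = {2}
So ⟦angry runner above 7 on 1⟧ = {2}.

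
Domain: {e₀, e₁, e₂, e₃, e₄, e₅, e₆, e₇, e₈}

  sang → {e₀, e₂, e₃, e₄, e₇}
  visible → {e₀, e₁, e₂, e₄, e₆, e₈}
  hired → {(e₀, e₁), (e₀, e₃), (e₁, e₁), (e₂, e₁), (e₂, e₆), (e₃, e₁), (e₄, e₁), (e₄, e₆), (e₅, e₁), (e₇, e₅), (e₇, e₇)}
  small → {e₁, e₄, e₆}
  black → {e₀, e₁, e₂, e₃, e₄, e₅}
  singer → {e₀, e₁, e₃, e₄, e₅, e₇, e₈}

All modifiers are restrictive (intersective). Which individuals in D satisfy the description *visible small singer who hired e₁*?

{e₁, e₄}

⟦who hired e₁⟧ = {x : ⟨x, e₁⟩ ∈ ⟦hired⟧} = {e₀, e₁, e₂, e₃, e₄, e₅}
⟦singer⟧ = {e₀, e₁, e₃, e₄, e₅, e₇, e₈}
… ∩ ⟦who hired e₁⟧ = {e₀, e₁, e₃, e₄, e₅, e₇, e₈} ∩ {e₀, e₁, e₂, e₃, e₄, e₅} = {e₀, e₁, e₃, e₄, e₅}
… ∩ ⟦visible⟧ = {e₀, e₁, e₃, e₄, e₅} ∩ {e₀, e₁, e₂, e₄, e₆, e₈} = {e₀, e₁, e₄}
… ∩ ⟦small⟧ = {e₀, e₁, e₄} ∩ {e₁, e₄, e₆} = {e₁, e₄}
So ⟦visible small singer who hired e₁⟧ = {e₁, e₄}.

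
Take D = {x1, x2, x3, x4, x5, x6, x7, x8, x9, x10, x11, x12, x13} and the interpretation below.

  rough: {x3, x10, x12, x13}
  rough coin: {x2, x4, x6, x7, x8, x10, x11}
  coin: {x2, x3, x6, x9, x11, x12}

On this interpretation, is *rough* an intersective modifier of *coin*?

⟦rough⟧ ∩ ⟦coin⟧ = {x3, x10, x12, x13} ∩ {x2, x3, x6, x9, x11, x12} = {x3, x12}
Observed ⟦rough coin⟧ = {x2, x4, x6, x7, x8, x10, x11}.
These differ, so the modifier is not intersective in this model.

no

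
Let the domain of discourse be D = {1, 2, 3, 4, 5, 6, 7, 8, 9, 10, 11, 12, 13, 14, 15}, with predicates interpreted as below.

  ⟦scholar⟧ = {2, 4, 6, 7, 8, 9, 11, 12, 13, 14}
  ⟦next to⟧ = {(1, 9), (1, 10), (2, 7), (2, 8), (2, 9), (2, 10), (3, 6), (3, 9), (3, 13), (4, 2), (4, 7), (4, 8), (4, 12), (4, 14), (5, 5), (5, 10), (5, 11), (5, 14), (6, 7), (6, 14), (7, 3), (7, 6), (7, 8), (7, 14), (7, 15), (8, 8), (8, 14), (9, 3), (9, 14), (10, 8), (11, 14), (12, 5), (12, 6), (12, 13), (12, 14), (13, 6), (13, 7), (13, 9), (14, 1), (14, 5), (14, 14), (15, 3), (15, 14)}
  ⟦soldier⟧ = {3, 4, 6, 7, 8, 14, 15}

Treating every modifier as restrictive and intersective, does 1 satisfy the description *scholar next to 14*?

no

⟦next to 14⟧ = {x : ⟨x, 14⟩ ∈ ⟦next to⟧} = {4, 5, 6, 7, 8, 9, 11, 12, 14, 15}
⟦scholar⟧ = {2, 4, 6, 7, 8, 9, 11, 12, 13, 14}
… ∩ ⟦next to 14⟧ = {2, 4, 6, 7, 8, 9, 11, 12, 13, 14} ∩ {4, 5, 6, 7, 8, 9, 11, 12, 14, 15} = {4, 6, 7, 8, 9, 11, 12, 14}
⟦scholar next to 14⟧ = {4, 6, 7, 8, 9, 11, 12, 14}; 1 ∉ this set.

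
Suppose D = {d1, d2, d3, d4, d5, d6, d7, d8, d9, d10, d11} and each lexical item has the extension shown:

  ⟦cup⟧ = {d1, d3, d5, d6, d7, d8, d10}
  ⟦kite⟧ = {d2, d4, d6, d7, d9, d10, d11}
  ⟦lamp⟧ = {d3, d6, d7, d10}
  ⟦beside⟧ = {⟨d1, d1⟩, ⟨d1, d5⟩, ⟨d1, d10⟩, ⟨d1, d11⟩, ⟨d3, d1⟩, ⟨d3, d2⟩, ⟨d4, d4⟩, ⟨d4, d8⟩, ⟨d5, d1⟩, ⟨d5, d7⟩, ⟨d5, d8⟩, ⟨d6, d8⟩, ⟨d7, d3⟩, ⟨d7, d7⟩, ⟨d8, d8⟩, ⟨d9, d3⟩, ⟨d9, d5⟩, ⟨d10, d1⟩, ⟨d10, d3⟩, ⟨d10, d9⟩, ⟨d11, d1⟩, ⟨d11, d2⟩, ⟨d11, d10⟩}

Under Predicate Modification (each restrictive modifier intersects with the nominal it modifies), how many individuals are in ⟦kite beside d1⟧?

2

⟦beside d1⟧ = {x : ⟨x, d1⟩ ∈ ⟦beside⟧} = {d1, d3, d5, d10, d11}
⟦kite⟧ = {d2, d4, d6, d7, d9, d10, d11}
… ∩ ⟦beside d1⟧ = {d2, d4, d6, d7, d9, d10, d11} ∩ {d1, d3, d5, d10, d11} = {d10, d11}
⟦kite beside d1⟧ = {d10, d11}, so the cardinality is 2.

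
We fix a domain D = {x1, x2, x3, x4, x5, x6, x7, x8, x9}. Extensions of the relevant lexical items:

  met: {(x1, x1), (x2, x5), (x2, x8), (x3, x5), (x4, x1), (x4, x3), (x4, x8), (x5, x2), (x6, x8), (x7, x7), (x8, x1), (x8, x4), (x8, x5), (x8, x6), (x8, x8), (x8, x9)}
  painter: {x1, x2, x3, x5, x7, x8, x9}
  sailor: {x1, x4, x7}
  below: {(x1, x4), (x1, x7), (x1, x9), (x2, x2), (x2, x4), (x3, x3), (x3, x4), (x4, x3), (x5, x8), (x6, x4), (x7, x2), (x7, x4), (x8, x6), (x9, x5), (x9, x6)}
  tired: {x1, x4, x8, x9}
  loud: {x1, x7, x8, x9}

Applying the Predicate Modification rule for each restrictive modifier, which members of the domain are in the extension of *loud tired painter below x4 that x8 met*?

⟦below x4⟧ = {x : ⟨x, x4⟩ ∈ ⟦below⟧} = {x1, x2, x3, x6, x7}
⟦that x8 met⟧ = {x : ⟨x8, x⟩ ∈ ⟦met⟧} = {x1, x4, x5, x6, x8, x9}
⟦painter⟧ = {x1, x2, x3, x5, x7, x8, x9}
… ∩ ⟦below x4⟧ = {x1, x2, x3, x5, x7, x8, x9} ∩ {x1, x2, x3, x6, x7} = {x1, x2, x3, x7}
… ∩ ⟦that x8 met⟧ = {x1, x2, x3, x7} ∩ {x1, x4, x5, x6, x8, x9} = {x1}
… ∩ ⟦loud⟧ = {x1} ∩ {x1, x7, x8, x9} = {x1}
… ∩ ⟦tired⟧ = {x1} ∩ {x1, x4, x8, x9} = {x1}
So ⟦loud tired painter below x4 that x8 met⟧ = {x1}.

{x1}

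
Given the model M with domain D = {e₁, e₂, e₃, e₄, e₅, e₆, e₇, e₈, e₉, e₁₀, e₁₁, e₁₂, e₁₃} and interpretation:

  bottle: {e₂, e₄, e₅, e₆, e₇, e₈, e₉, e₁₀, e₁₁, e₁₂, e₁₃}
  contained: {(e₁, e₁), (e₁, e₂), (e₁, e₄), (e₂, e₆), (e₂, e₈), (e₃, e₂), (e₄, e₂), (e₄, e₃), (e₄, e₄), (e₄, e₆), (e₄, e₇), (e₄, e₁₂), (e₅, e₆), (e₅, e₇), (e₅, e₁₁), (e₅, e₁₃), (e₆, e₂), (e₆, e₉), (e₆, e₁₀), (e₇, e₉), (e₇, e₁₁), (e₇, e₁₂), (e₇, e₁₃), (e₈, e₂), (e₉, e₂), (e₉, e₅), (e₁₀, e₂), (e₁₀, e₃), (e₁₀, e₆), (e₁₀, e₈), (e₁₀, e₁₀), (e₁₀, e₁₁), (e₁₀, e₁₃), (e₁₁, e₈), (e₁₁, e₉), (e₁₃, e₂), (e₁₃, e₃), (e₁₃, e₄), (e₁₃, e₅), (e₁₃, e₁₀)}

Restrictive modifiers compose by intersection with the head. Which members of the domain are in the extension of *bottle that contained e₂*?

{e₄, e₆, e₈, e₉, e₁₀, e₁₃}

⟦that contained e₂⟧ = {x : ⟨x, e₂⟩ ∈ ⟦contained⟧} = {e₁, e₃, e₄, e₆, e₈, e₉, e₁₀, e₁₃}
⟦bottle⟧ = {e₂, e₄, e₅, e₆, e₇, e₈, e₉, e₁₀, e₁₁, e₁₂, e₁₃}
… ∩ ⟦that contained e₂⟧ = {e₂, e₄, e₅, e₆, e₇, e₈, e₉, e₁₀, e₁₁, e₁₂, e₁₃} ∩ {e₁, e₃, e₄, e₆, e₈, e₉, e₁₀, e₁₃} = {e₄, e₆, e₈, e₉, e₁₀, e₁₃}
So ⟦bottle that contained e₂⟧ = {e₄, e₆, e₈, e₉, e₁₀, e₁₃}.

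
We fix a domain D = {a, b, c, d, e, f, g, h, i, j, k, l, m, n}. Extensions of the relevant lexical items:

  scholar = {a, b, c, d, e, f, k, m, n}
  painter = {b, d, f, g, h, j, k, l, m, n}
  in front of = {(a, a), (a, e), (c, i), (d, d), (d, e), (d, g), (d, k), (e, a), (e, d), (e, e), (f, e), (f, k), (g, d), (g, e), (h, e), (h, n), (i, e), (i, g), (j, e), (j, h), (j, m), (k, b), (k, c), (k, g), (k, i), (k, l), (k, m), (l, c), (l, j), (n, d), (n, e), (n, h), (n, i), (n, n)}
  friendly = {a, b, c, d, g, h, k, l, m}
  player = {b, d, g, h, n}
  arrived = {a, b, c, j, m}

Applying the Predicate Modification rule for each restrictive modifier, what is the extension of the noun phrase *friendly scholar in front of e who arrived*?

⟦in front of e⟧ = {x : ⟨x, e⟩ ∈ ⟦in front of⟧} = {a, d, e, f, g, h, i, j, n}
⟦who arrived⟧ = ⟦arrived⟧ = {a, b, c, j, m}
⟦scholar⟧ = {a, b, c, d, e, f, k, m, n}
… ∩ ⟦in front of e⟧ = {a, b, c, d, e, f, k, m, n} ∩ {a, d, e, f, g, h, i, j, n} = {a, d, e, f, n}
… ∩ ⟦who arrived⟧ = {a, d, e, f, n} ∩ {a, b, c, j, m} = {a}
… ∩ ⟦friendly⟧ = {a} ∩ {a, b, c, d, g, h, k, l, m} = {a}
So ⟦friendly scholar in front of e who arrived⟧ = {a}.

{a}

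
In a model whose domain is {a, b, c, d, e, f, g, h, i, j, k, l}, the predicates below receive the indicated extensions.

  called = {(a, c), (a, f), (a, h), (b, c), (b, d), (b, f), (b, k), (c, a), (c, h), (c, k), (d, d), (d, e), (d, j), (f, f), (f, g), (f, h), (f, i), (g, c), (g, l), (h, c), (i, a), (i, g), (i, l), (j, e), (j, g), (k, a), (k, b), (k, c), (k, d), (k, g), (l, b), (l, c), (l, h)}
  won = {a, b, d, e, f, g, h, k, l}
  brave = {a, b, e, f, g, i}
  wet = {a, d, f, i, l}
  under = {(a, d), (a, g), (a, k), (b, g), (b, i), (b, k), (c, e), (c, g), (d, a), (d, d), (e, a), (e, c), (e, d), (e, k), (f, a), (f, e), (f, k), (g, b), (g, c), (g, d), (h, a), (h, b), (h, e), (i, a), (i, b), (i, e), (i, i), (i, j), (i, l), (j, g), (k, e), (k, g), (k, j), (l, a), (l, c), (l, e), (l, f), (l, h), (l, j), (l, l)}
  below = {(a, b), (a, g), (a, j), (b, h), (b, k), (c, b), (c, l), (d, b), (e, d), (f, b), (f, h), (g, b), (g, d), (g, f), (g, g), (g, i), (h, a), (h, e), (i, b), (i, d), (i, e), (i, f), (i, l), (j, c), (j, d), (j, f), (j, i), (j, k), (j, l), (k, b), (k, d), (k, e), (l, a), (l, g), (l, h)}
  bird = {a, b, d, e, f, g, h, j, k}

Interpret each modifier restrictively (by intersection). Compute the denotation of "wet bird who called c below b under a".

⟦who called c⟧ = {x : ⟨x, c⟩ ∈ ⟦called⟧} = {a, b, g, h, k, l}
⟦below b⟧ = {x : ⟨x, b⟩ ∈ ⟦below⟧} = {a, c, d, f, g, i, k}
⟦under a⟧ = {x : ⟨x, a⟩ ∈ ⟦under⟧} = {d, e, f, h, i, l}
⟦bird⟧ = {a, b, d, e, f, g, h, j, k}
… ∩ ⟦who called c⟧ = {a, b, d, e, f, g, h, j, k} ∩ {a, b, g, h, k, l} = {a, b, g, h, k}
… ∩ ⟦below b⟧ = {a, b, g, h, k} ∩ {a, c, d, f, g, i, k} = {a, g, k}
… ∩ ⟦under a⟧ = {a, g, k} ∩ {d, e, f, h, i, l} = ∅
… ∩ ⟦wet⟧ = ∅ ∩ {a, d, f, i, l} = ∅
So ⟦wet bird who called c below b under a⟧ = {}.

{}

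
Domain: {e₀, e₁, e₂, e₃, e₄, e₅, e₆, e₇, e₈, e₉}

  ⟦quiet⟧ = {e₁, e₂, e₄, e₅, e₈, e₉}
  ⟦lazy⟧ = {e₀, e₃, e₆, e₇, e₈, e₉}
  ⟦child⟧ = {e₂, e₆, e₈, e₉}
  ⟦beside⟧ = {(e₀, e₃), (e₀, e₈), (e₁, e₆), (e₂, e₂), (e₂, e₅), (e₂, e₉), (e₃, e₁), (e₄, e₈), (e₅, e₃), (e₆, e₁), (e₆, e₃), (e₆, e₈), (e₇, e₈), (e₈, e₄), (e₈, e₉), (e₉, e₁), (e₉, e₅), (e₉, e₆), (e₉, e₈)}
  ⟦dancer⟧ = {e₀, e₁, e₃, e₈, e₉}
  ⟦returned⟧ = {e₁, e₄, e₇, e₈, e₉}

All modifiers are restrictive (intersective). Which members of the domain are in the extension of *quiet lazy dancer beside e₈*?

{e₉}

⟦beside e₈⟧ = {x : ⟨x, e₈⟩ ∈ ⟦beside⟧} = {e₀, e₄, e₆, e₇, e₉}
⟦dancer⟧ = {e₀, e₁, e₃, e₈, e₉}
… ∩ ⟦beside e₈⟧ = {e₀, e₁, e₃, e₈, e₉} ∩ {e₀, e₄, e₆, e₇, e₉} = {e₀, e₉}
… ∩ ⟦quiet⟧ = {e₀, e₉} ∩ {e₁, e₂, e₄, e₅, e₈, e₉} = {e₉}
… ∩ ⟦lazy⟧ = {e₉} ∩ {e₀, e₃, e₆, e₇, e₈, e₉} = {e₉}
So ⟦quiet lazy dancer beside e₈⟧ = {e₉}.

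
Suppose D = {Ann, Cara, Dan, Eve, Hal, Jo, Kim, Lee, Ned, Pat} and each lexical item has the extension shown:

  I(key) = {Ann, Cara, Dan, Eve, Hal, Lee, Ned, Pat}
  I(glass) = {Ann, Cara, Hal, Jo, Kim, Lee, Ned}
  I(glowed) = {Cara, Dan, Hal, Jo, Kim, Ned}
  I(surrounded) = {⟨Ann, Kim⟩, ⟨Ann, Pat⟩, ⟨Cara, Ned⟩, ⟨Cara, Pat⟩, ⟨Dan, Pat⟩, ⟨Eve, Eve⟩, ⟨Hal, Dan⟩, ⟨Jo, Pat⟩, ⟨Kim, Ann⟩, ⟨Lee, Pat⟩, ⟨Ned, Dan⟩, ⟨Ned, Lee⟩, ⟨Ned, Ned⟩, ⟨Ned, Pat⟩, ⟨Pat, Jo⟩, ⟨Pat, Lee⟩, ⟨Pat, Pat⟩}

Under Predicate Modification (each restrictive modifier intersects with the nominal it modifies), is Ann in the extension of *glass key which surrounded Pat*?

yes

⟦which surrounded Pat⟧ = {x : ⟨x, Pat⟩ ∈ ⟦surrounded⟧} = {Ann, Cara, Dan, Jo, Lee, Ned, Pat}
⟦key⟧ = {Ann, Cara, Dan, Eve, Hal, Lee, Ned, Pat}
… ∩ ⟦which surrounded Pat⟧ = {Ann, Cara, Dan, Eve, Hal, Lee, Ned, Pat} ∩ {Ann, Cara, Dan, Jo, Lee, Ned, Pat} = {Ann, Cara, Dan, Lee, Ned, Pat}
… ∩ ⟦glass⟧ = {Ann, Cara, Dan, Lee, Ned, Pat} ∩ {Ann, Cara, Hal, Jo, Kim, Lee, Ned} = {Ann, Cara, Lee, Ned}
⟦glass key which surrounded Pat⟧ = {Ann, Cara, Lee, Ned}; Ann ∈ this set.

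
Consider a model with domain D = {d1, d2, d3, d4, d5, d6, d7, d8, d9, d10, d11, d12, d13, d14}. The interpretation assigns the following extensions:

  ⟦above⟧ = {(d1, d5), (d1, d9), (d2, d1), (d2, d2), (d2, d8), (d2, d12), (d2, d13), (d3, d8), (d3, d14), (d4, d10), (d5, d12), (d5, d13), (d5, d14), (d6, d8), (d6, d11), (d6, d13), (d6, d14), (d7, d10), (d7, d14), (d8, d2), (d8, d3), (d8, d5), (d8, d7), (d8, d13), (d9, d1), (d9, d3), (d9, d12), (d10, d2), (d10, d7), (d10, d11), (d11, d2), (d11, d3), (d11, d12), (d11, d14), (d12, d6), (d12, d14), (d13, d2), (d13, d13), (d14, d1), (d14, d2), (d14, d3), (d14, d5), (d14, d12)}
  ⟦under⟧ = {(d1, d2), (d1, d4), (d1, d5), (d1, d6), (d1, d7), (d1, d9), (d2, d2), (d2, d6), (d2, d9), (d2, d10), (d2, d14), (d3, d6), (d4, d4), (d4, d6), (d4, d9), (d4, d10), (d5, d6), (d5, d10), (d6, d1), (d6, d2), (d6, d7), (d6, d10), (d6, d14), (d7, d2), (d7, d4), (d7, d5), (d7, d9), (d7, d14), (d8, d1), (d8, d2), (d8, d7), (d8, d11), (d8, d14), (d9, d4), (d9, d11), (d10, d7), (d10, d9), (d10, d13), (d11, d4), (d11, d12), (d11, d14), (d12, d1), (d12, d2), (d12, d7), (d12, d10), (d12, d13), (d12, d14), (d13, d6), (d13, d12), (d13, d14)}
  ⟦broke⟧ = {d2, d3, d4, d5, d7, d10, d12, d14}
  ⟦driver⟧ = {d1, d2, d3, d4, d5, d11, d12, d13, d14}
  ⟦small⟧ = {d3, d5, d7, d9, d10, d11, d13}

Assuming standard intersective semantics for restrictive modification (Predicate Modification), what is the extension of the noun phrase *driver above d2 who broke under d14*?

{d2}

⟦above d2⟧ = {x : ⟨x, d2⟩ ∈ ⟦above⟧} = {d2, d8, d10, d11, d13, d14}
⟦who broke⟧ = ⟦broke⟧ = {d2, d3, d4, d5, d7, d10, d12, d14}
⟦under d14⟧ = {x : ⟨x, d14⟩ ∈ ⟦under⟧} = {d2, d6, d7, d8, d11, d12, d13}
⟦driver⟧ = {d1, d2, d3, d4, d5, d11, d12, d13, d14}
… ∩ ⟦above d2⟧ = {d1, d2, d3, d4, d5, d11, d12, d13, d14} ∩ {d2, d8, d10, d11, d13, d14} = {d2, d11, d13, d14}
… ∩ ⟦who broke⟧ = {d2, d11, d13, d14} ∩ {d2, d3, d4, d5, d7, d10, d12, d14} = {d2, d14}
… ∩ ⟦under d14⟧ = {d2, d14} ∩ {d2, d6, d7, d8, d11, d12, d13} = {d2}
So ⟦driver above d2 who broke under d14⟧ = {d2}.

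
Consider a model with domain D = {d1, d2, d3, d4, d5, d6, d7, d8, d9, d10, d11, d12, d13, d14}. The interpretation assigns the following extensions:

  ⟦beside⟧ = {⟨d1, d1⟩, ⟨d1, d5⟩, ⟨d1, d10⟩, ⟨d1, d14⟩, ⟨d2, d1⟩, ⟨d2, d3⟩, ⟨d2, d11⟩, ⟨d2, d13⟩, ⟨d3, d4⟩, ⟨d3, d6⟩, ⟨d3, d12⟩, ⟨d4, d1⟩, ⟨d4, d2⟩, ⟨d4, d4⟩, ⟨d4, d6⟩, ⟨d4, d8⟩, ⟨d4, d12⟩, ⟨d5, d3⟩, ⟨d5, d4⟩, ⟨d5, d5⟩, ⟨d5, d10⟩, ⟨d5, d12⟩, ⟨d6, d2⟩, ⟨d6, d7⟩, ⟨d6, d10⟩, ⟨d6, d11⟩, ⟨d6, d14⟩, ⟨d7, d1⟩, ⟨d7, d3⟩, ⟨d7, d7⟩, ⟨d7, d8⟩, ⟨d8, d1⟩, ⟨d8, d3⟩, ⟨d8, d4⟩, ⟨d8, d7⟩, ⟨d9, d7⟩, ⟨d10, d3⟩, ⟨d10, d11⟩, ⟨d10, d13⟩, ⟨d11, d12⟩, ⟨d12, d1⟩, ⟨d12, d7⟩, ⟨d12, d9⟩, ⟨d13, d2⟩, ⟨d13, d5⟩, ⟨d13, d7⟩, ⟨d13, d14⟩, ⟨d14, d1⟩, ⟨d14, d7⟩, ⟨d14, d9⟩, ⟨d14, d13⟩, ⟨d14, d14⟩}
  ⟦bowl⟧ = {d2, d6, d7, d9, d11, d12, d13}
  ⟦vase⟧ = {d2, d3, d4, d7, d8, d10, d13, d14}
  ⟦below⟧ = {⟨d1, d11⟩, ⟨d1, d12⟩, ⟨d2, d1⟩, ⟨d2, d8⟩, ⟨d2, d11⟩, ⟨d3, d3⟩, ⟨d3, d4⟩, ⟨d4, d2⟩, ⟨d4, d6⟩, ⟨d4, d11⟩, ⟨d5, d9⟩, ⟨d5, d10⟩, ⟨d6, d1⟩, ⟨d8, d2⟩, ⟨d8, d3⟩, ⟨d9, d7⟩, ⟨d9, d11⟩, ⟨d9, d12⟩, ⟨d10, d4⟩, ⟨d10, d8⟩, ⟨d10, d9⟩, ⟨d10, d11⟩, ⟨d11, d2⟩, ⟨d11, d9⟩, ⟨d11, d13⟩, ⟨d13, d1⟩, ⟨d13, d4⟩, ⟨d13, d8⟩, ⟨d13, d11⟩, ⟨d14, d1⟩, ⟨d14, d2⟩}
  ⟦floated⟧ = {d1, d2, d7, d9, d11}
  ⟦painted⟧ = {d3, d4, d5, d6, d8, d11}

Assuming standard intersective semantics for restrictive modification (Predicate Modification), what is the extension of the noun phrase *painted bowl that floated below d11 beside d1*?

⟦that floated⟧ = ⟦floated⟧ = {d1, d2, d7, d9, d11}
⟦below d11⟧ = {x : ⟨x, d11⟩ ∈ ⟦below⟧} = {d1, d2, d4, d9, d10, d13}
⟦beside d1⟧ = {x : ⟨x, d1⟩ ∈ ⟦beside⟧} = {d1, d2, d4, d7, d8, d12, d14}
⟦bowl⟧ = {d2, d6, d7, d9, d11, d12, d13}
… ∩ ⟦that floated⟧ = {d2, d6, d7, d9, d11, d12, d13} ∩ {d1, d2, d7, d9, d11} = {d2, d7, d9, d11}
… ∩ ⟦below d11⟧ = {d2, d7, d9, d11} ∩ {d1, d2, d4, d9, d10, d13} = {d2, d9}
… ∩ ⟦beside d1⟧ = {d2, d9} ∩ {d1, d2, d4, d7, d8, d12, d14} = {d2}
… ∩ ⟦painted⟧ = {d2} ∩ {d3, d4, d5, d6, d8, d11} = ∅
So ⟦painted bowl that floated below d11 beside d1⟧ = {}.

{}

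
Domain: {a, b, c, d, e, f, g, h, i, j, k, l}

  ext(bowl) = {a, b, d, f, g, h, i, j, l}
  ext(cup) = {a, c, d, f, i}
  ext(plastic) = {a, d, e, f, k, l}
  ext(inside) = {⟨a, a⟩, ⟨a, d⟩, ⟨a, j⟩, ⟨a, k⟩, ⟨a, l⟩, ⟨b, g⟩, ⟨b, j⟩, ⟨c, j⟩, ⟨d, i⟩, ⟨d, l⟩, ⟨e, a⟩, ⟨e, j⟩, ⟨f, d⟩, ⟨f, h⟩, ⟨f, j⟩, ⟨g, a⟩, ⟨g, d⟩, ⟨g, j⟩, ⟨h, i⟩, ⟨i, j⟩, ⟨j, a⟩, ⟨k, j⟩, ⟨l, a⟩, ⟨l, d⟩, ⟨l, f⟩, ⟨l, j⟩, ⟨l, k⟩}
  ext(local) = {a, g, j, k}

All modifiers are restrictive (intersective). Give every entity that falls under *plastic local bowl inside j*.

⟦inside j⟧ = {x : ⟨x, j⟩ ∈ ⟦inside⟧} = {a, b, c, e, f, g, i, k, l}
⟦bowl⟧ = {a, b, d, f, g, h, i, j, l}
… ∩ ⟦inside j⟧ = {a, b, d, f, g, h, i, j, l} ∩ {a, b, c, e, f, g, i, k, l} = {a, b, f, g, i, l}
… ∩ ⟦plastic⟧ = {a, b, f, g, i, l} ∩ {a, d, e, f, k, l} = {a, f, l}
… ∩ ⟦local⟧ = {a, f, l} ∩ {a, g, j, k} = {a}
So ⟦plastic local bowl inside j⟧ = {a}.

{a}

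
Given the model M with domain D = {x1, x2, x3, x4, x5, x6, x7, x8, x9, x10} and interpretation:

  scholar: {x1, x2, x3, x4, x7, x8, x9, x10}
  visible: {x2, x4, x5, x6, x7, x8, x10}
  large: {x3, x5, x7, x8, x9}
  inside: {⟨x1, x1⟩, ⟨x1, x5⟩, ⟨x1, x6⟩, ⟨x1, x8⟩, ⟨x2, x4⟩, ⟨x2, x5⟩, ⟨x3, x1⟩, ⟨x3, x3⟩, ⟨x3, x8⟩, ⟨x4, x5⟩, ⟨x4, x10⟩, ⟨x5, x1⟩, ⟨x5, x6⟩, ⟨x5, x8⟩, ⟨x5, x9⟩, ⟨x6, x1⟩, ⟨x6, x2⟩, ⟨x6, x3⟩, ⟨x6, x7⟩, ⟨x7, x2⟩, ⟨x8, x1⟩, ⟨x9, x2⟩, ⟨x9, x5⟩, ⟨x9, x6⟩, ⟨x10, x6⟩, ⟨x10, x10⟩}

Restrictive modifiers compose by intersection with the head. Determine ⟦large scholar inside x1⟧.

⟦inside x1⟧ = {x : ⟨x, x1⟩ ∈ ⟦inside⟧} = {x1, x3, x5, x6, x8}
⟦scholar⟧ = {x1, x2, x3, x4, x7, x8, x9, x10}
… ∩ ⟦inside x1⟧ = {x1, x2, x3, x4, x7, x8, x9, x10} ∩ {x1, x3, x5, x6, x8} = {x1, x3, x8}
… ∩ ⟦large⟧ = {x1, x3, x8} ∩ {x3, x5, x7, x8, x9} = {x3, x8}
So ⟦large scholar inside x1⟧ = {x3, x8}.

{x3, x8}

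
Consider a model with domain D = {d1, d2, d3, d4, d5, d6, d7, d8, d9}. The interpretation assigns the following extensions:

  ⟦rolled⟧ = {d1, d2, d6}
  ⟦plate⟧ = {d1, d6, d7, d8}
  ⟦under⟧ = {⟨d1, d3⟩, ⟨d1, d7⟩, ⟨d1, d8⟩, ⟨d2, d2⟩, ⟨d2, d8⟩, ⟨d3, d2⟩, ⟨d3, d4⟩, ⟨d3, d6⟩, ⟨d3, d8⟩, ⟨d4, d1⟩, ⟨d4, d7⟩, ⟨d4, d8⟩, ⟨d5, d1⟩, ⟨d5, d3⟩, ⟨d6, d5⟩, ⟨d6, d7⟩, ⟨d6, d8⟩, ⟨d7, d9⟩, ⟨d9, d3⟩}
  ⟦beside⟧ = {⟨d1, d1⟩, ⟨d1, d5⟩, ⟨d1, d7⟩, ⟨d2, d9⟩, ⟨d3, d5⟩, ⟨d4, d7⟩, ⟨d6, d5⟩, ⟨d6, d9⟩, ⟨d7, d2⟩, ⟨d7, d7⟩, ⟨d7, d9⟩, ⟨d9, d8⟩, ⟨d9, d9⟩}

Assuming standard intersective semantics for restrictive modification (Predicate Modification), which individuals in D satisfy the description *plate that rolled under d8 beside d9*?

⟦that rolled⟧ = ⟦rolled⟧ = {d1, d2, d6}
⟦under d8⟧ = {x : ⟨x, d8⟩ ∈ ⟦under⟧} = {d1, d2, d3, d4, d6}
⟦beside d9⟧ = {x : ⟨x, d9⟩ ∈ ⟦beside⟧} = {d2, d6, d7, d9}
⟦plate⟧ = {d1, d6, d7, d8}
… ∩ ⟦that rolled⟧ = {d1, d6, d7, d8} ∩ {d1, d2, d6} = {d1, d6}
… ∩ ⟦under d8⟧ = {d1, d6} ∩ {d1, d2, d3, d4, d6} = {d1, d6}
… ∩ ⟦beside d9⟧ = {d1, d6} ∩ {d2, d6, d7, d9} = {d6}
So ⟦plate that rolled under d8 beside d9⟧ = {d6}.

{d6}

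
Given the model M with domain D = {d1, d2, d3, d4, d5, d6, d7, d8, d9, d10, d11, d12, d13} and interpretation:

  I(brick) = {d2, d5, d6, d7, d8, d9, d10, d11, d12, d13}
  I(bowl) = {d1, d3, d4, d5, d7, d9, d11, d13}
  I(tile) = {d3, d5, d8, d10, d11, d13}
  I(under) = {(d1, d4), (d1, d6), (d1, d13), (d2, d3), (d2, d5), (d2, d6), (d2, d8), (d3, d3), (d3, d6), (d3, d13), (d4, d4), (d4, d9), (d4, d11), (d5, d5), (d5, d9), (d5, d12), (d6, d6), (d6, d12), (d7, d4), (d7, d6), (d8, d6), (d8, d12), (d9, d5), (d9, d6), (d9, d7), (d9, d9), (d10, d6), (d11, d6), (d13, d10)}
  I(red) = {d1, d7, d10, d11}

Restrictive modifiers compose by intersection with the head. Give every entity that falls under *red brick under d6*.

⟦under d6⟧ = {x : ⟨x, d6⟩ ∈ ⟦under⟧} = {d1, d2, d3, d6, d7, d8, d9, d10, d11}
⟦brick⟧ = {d2, d5, d6, d7, d8, d9, d10, d11, d12, d13}
… ∩ ⟦under d6⟧ = {d2, d5, d6, d7, d8, d9, d10, d11, d12, d13} ∩ {d1, d2, d3, d6, d7, d8, d9, d10, d11} = {d2, d6, d7, d8, d9, d10, d11}
… ∩ ⟦red⟧ = {d2, d6, d7, d8, d9, d10, d11} ∩ {d1, d7, d10, d11} = {d7, d10, d11}
So ⟦red brick under d6⟧ = {d7, d10, d11}.

{d7, d10, d11}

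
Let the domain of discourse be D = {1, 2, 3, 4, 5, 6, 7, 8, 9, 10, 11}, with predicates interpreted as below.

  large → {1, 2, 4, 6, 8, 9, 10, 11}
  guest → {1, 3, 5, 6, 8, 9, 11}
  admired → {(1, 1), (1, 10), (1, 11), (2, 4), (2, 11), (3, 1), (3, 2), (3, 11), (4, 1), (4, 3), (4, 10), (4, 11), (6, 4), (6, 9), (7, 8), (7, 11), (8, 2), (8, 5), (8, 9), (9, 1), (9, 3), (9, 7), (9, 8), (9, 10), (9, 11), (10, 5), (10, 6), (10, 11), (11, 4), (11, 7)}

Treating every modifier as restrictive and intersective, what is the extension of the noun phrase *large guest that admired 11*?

⟦that admired 11⟧ = {x : ⟨x, 11⟩ ∈ ⟦admired⟧} = {1, 2, 3, 4, 7, 9, 10}
⟦guest⟧ = {1, 3, 5, 6, 8, 9, 11}
… ∩ ⟦that admired 11⟧ = {1, 3, 5, 6, 8, 9, 11} ∩ {1, 2, 3, 4, 7, 9, 10} = {1, 3, 9}
… ∩ ⟦large⟧ = {1, 3, 9} ∩ {1, 2, 4, 6, 8, 9, 10, 11} = {1, 9}
So ⟦large guest that admired 11⟧ = {1, 9}.

{1, 9}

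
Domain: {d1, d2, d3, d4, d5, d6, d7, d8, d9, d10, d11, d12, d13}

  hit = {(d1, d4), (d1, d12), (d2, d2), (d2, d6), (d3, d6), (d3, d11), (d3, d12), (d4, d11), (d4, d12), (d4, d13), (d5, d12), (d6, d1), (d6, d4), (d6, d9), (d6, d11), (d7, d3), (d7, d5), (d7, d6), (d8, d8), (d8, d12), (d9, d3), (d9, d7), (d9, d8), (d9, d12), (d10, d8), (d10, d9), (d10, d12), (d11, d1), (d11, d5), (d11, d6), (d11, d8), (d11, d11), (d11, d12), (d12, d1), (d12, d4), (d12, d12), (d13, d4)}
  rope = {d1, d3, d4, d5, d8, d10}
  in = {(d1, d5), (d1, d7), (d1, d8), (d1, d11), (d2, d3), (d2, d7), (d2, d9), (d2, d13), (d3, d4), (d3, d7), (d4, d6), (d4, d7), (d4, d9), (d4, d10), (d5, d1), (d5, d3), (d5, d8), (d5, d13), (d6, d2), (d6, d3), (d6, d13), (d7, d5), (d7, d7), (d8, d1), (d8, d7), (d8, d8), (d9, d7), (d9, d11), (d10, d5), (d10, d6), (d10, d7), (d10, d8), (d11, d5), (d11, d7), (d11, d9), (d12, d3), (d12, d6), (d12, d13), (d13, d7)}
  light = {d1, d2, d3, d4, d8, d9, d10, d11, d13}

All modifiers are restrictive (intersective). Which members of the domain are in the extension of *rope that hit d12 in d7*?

⟦that hit d12⟧ = {x : ⟨x, d12⟩ ∈ ⟦hit⟧} = {d1, d3, d4, d5, d8, d9, d10, d11, d12}
⟦in d7⟧ = {x : ⟨x, d7⟩ ∈ ⟦in⟧} = {d1, d2, d3, d4, d7, d8, d9, d10, d11, d13}
⟦rope⟧ = {d1, d3, d4, d5, d8, d10}
… ∩ ⟦that hit d12⟧ = {d1, d3, d4, d5, d8, d10} ∩ {d1, d3, d4, d5, d8, d9, d10, d11, d12} = {d1, d3, d4, d5, d8, d10}
… ∩ ⟦in d7⟧ = {d1, d3, d4, d5, d8, d10} ∩ {d1, d2, d3, d4, d7, d8, d9, d10, d11, d13} = {d1, d3, d4, d8, d10}
So ⟦rope that hit d12 in d7⟧ = {d1, d3, d4, d8, d10}.

{d1, d3, d4, d8, d10}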